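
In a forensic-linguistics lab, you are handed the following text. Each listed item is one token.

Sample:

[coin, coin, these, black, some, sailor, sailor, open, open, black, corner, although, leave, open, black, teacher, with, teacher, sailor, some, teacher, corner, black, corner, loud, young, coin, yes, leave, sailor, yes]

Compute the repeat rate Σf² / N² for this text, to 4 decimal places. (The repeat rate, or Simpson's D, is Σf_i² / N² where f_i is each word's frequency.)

Frequencies: black:4, sailor:4, coin:3, open:3, corner:3, teacher:3, some:2, leave:2, yes:2, these:1, although:1, with:1, loud:1, young:1
Σf² = 85; N² = 961
Repeat rate = 85 / 961 = 0.0884

0.0884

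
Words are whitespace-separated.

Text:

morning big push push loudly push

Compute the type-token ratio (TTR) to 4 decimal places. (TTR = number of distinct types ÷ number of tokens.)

N = 6 tokens, V = 4 types.
TTR = V / N = 4 / 6 = 0.6667

0.6667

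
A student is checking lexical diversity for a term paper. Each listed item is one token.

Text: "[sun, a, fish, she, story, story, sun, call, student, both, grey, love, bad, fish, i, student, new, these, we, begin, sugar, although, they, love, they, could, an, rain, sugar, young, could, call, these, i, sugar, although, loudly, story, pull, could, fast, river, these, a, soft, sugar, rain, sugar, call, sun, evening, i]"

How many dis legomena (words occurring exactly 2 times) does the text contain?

7

Frequencies: sugar:5, sun:3, story:3, call:3, i:3, these:3, could:3, a:2, fish:2, student:2, love:2, although:2, they:2, rain:2, she:1, both:1, grey:1, bad:1, new:1, we:1, … (9 more, each freq 1)
Words with frequency 2: a, although, fish, love, rain, student, they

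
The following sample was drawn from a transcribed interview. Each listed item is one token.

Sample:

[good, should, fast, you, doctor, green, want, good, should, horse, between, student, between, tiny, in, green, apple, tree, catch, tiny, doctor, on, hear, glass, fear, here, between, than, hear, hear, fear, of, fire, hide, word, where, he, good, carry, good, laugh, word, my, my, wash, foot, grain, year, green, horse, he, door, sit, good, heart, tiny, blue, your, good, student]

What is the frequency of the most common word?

Frequencies: good:6, green:3, between:3, tiny:3, hear:3, should:2, doctor:2, horse:2, student:2, fear:2, word:2, he:2, my:2, fast:1, you:1, want:1, in:1, apple:1, tree:1, catch:1, … (19 more, each freq 1)
Most common: 'good' with frequency 6.

6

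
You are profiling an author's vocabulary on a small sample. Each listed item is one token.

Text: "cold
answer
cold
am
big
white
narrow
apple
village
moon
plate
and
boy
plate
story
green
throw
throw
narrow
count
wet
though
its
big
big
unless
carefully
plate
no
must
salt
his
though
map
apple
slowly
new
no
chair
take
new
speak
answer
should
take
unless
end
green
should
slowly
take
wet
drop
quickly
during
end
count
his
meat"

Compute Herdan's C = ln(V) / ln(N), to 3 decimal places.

N = 59, V = 37.
ln(V) = 3.610918, ln(N) = 4.077537
C = 3.610918 / 4.077537 = 0.886

0.886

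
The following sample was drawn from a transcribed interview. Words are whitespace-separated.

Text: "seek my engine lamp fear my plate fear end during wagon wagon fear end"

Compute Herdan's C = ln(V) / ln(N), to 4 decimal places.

0.8326

N = 14, V = 9.
ln(V) = 2.197225, ln(N) = 2.639057
C = 2.197225 / 2.639057 = 0.8326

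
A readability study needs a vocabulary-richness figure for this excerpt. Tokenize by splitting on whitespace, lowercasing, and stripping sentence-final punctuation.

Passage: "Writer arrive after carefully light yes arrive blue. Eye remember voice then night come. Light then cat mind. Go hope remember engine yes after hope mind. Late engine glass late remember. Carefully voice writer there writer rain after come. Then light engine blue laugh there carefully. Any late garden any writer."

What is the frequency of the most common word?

Frequencies: writer:4, after:3, carefully:3, light:3, remember:3, then:3, engine:3, late:3, arrive:2, yes:2, blue:2, voice:2, come:2, mind:2, hope:2, there:2, any:2, eye:1, night:1, cat:1, … (5 more, each freq 1)
Most common: 'writer' with frequency 4.

4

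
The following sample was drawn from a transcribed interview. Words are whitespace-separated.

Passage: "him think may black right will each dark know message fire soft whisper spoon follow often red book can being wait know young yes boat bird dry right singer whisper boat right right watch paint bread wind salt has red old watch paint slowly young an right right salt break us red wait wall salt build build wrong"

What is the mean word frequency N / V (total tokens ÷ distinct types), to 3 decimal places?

1.415

N = 58 tokens, V = 41 types.
Mean frequency = N / V = 58 / 41 = 1.415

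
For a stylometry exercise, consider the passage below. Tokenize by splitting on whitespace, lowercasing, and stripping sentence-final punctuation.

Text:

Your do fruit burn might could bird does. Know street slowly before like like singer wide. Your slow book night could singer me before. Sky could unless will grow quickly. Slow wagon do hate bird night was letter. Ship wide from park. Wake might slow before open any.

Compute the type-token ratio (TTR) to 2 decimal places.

N = 48 tokens, V = 34 types.
TTR = V / N = 34 / 48 = 0.71

0.71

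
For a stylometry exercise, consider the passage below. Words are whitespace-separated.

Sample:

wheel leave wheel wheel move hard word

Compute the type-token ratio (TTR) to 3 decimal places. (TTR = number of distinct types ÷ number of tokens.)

0.714

N = 7 tokens, V = 5 types.
TTR = V / N = 5 / 7 = 0.714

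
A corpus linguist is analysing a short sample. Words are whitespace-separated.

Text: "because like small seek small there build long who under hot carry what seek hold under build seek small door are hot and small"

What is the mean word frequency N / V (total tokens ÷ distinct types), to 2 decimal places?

N = 24 tokens, V = 16 types.
Mean frequency = N / V = 24 / 16 = 1.50

1.50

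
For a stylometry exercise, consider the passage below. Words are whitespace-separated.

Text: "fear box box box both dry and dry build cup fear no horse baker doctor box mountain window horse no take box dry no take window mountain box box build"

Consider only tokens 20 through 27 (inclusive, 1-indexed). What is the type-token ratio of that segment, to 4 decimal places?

Segment tokens 20–27: no, take, box, dry, no, take, window, mountain
Segment N = 8, segment V = 6.
TTR = 6 / 8 = 0.7500

0.7500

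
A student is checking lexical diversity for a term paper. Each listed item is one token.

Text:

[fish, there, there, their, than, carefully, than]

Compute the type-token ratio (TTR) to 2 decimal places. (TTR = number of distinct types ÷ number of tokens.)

0.71

N = 7 tokens, V = 5 types.
TTR = V / N = 5 / 7 = 0.71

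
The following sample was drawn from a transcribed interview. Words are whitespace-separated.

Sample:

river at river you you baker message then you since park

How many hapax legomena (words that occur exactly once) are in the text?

6

Frequencies: you:3, river:2, at:1, baker:1, message:1, then:1, since:1, park:1
Hapax (freq=1): at, baker, message, park, since, then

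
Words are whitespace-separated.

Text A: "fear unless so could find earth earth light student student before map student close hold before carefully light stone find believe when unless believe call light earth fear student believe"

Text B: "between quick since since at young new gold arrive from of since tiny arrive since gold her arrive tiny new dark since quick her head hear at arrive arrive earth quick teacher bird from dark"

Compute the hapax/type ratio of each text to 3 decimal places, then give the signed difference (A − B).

A: hapax=9, V=17, ratio=0.529
B: hapax=8, V=18, ratio=0.444
Difference = 0.529 − 0.444 = 0.085

0.085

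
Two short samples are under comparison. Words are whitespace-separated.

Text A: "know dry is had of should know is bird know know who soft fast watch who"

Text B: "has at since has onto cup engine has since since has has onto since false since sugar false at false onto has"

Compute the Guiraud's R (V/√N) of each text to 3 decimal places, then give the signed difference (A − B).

A: V=11, N=16, R=2.750
B: V=8, N=22, R=1.706
Difference = 2.750 − 1.706 = 1.044

1.044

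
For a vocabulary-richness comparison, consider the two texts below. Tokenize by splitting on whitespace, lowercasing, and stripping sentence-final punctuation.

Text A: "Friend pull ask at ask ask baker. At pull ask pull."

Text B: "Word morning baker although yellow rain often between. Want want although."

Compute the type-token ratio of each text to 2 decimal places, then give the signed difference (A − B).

-0.37

TTR(A) = 5/11 = 0.45
TTR(B) = 9/11 = 0.82
Difference = 0.45 − 0.82 = -0.37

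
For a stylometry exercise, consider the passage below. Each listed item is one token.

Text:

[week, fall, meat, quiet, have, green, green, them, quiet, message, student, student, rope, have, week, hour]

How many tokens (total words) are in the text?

16

Tokens: week, fall, meat, quiet, have, green, green, them, quiet, message, student, student, rope, have, week, hour
N = 16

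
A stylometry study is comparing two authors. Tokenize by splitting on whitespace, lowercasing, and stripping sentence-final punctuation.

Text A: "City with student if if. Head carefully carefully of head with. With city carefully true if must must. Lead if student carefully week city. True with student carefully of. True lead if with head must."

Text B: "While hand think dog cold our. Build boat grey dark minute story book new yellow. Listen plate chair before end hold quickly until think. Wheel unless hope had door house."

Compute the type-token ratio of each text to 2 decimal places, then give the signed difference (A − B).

TTR(A) = 11/35 = 0.31
TTR(B) = 29/30 = 0.97
Difference = 0.31 − 0.97 = -0.66

-0.66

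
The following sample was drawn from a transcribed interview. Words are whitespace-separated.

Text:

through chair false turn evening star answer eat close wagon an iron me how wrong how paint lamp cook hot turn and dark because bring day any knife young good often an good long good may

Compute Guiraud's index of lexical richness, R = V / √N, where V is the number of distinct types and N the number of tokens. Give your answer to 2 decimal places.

N = 36, V = 31.
√N = 6.000000
R = 31 / 6.000000 = 5.17

5.17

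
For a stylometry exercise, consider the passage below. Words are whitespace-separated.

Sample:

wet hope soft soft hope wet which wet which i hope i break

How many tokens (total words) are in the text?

Tokens: wet, hope, soft, soft, hope, wet, which, wet, which, i, hope, i, break
N = 13

13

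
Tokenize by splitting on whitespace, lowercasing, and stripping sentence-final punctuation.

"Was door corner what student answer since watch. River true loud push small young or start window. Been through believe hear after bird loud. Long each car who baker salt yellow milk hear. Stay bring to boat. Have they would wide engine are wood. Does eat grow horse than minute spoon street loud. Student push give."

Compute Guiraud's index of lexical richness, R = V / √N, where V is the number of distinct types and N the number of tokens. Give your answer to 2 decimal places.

N = 56, V = 51.
√N = 7.483315
R = 51 / 7.483315 = 6.82

6.82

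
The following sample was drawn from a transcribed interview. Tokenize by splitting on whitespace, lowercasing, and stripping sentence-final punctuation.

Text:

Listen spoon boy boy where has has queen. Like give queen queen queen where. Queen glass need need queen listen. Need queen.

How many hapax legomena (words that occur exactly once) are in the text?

4

Frequencies: queen:7, need:3, listen:2, boy:2, where:2, has:2, spoon:1, like:1, give:1, glass:1
Hapax (freq=1): give, glass, like, spoon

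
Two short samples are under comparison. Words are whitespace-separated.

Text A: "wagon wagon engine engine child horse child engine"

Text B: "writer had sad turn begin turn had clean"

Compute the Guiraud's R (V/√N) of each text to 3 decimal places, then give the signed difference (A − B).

A: V=4, N=8, R=1.414
B: V=6, N=8, R=2.121
Difference = 1.414 − 2.121 = -0.707

-0.707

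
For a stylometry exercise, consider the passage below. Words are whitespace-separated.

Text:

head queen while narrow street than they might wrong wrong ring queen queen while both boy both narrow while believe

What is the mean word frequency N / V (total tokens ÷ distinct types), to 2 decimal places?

1.54

N = 20 tokens, V = 13 types.
Mean frequency = N / V = 20 / 13 = 1.54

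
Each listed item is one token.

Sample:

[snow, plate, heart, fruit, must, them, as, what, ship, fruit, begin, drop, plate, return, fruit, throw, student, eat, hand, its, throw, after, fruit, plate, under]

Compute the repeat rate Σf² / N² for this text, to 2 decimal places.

Frequencies: fruit:4, plate:3, throw:2, snow:1, heart:1, must:1, them:1, as:1, what:1, ship:1, begin:1, drop:1, return:1, student:1, eat:1, hand:1, its:1, after:1, under:1
Σf² = 45; N² = 625
Repeat rate = 45 / 625 = 0.07

0.07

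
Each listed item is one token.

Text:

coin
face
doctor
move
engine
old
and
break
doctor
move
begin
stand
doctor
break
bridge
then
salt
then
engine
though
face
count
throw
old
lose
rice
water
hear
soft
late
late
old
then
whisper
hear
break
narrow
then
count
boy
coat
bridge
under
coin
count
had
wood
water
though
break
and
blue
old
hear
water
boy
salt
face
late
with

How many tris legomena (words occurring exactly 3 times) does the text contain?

Frequencies: old:4, break:4, then:4, face:3, doctor:3, count:3, water:3, hear:3, late:3, coin:2, move:2, engine:2, and:2, bridge:2, salt:2, though:2, boy:2, begin:1, stand:1, throw:1, … (11 more, each freq 1)
Words with frequency 3: count, doctor, face, hear, late, water

6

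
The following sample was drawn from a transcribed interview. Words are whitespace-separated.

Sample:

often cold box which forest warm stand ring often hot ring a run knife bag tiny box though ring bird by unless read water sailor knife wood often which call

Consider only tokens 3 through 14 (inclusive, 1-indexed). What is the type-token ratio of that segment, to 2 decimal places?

Segment tokens 3–14: box, which, forest, warm, stand, ring, often, hot, ring, a, run, knife
Segment N = 12, segment V = 11.
TTR = 11 / 12 = 0.92

0.92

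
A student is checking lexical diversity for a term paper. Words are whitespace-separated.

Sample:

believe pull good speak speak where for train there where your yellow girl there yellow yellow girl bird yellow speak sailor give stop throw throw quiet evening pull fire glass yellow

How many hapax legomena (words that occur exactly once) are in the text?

Frequencies: yellow:5, speak:3, pull:2, where:2, there:2, girl:2, throw:2, believe:1, good:1, for:1, train:1, your:1, bird:1, sailor:1, give:1, stop:1, quiet:1, evening:1, fire:1, glass:1
Hapax (freq=1): believe, bird, evening, fire, for, give, glass, good, quiet, sailor, stop, train, your

13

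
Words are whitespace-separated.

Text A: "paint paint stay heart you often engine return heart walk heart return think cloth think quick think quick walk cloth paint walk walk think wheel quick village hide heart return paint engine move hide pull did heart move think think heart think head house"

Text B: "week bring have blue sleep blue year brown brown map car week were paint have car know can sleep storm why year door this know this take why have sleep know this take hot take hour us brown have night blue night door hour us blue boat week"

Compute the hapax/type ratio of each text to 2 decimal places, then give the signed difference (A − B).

A: hapax=9, V=19, ratio=0.47
B: hapax=8, V=23, ratio=0.35
Difference = 0.47 − 0.35 = 0.12

0.12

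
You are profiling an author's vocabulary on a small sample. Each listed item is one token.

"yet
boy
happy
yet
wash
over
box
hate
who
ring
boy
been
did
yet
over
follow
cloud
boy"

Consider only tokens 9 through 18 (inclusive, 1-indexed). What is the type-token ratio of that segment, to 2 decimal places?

Segment tokens 9–18: who, ring, boy, been, did, yet, over, follow, cloud, boy
Segment N = 10, segment V = 9.
TTR = 9 / 10 = 0.90

0.90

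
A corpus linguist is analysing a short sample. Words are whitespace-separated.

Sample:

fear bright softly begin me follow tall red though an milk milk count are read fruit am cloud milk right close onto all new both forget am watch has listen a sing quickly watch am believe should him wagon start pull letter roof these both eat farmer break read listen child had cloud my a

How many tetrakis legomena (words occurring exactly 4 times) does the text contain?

Frequencies: milk:3, am:3, read:2, cloud:2, both:2, watch:2, listen:2, a:2, fear:1, bright:1, softly:1, begin:1, me:1, follow:1, tall:1, red:1, though:1, an:1, count:1, are:1, … (25 more, each freq 1)
Words with frequency 4: (none)

0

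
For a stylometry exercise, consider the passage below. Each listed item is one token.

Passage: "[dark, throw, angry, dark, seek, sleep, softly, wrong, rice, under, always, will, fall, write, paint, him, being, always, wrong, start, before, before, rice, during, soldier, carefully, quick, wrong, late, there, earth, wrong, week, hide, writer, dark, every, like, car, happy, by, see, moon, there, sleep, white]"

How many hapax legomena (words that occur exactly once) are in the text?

Frequencies: wrong:4, dark:3, sleep:2, rice:2, always:2, before:2, there:2, throw:1, angry:1, seek:1, softly:1, under:1, will:1, fall:1, write:1, paint:1, him:1, being:1, start:1, during:1, … (16 more, each freq 1)
Hapax (freq=1): angry, being, by, car, carefully, during, earth, every, fall, happy, hide, him, late, like, moon, paint, quick, see, seek, softly, soldier, start, throw, under, week, white, will, write, writer

29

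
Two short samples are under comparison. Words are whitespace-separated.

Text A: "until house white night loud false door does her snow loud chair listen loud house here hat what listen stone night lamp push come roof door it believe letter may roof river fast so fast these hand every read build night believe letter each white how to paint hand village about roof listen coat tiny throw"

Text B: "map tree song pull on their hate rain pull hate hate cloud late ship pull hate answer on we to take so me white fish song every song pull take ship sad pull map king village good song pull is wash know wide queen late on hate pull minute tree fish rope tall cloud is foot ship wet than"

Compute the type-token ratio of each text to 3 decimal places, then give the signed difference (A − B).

TTR(A) = 41/56 = 0.732
TTR(B) = 35/59 = 0.593
Difference = 0.732 − 0.593 = 0.139

0.139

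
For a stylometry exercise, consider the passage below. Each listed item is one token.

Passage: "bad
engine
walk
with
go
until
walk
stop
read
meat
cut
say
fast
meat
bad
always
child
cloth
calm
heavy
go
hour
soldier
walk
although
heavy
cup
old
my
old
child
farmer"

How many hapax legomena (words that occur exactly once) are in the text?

Frequencies: walk:3, bad:2, go:2, meat:2, child:2, heavy:2, old:2, engine:1, with:1, until:1, stop:1, read:1, cut:1, say:1, fast:1, always:1, cloth:1, calm:1, hour:1, soldier:1, … (4 more, each freq 1)
Hapax (freq=1): although, always, calm, cloth, cup, cut, engine, farmer, fast, hour, my, read, say, soldier, stop, until, with

17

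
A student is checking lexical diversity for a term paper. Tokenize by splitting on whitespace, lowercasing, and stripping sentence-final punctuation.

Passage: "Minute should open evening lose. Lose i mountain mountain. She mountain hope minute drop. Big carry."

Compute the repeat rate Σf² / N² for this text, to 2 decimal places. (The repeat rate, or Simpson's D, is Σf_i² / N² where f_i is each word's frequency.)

0.10

Frequencies: mountain:3, minute:2, lose:2, should:1, open:1, evening:1, i:1, she:1, hope:1, drop:1, big:1, carry:1
Σf² = 26; N² = 256
Repeat rate = 26 / 256 = 0.10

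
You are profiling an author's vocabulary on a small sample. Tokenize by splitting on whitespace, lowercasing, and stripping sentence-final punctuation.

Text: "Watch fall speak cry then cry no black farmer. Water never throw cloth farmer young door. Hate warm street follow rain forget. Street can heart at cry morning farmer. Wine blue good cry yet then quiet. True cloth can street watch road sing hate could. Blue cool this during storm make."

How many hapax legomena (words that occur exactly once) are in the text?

Frequencies: cry:4, farmer:3, street:3, watch:2, then:2, cloth:2, hate:2, can:2, blue:2, fall:1, speak:1, no:1, black:1, water:1, never:1, throw:1, young:1, door:1, warm:1, follow:1, … (18 more, each freq 1)
Hapax (freq=1): at, black, cool, could, door, during, fall, follow, forget, good, heart, make, morning, never, no, quiet, rain, road, sing, speak, storm, this, throw, true, warm, water, wine, yet, young

29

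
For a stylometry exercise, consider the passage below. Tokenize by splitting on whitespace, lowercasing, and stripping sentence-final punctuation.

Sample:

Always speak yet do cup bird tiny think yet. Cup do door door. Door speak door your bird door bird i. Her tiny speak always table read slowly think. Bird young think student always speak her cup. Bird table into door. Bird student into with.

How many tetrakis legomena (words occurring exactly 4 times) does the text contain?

1

Frequencies: bird:6, door:6, speak:4, always:3, cup:3, think:3, yet:2, do:2, tiny:2, her:2, table:2, student:2, into:2, your:1, i:1, read:1, slowly:1, young:1, with:1
Words with frequency 4: speak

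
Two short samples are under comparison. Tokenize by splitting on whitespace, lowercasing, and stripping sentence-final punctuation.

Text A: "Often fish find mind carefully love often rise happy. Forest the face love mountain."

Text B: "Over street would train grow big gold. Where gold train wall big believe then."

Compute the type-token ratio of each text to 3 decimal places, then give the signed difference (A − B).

0.071

TTR(A) = 12/14 = 0.857
TTR(B) = 11/14 = 0.786
Difference = 0.857 − 0.786 = 0.071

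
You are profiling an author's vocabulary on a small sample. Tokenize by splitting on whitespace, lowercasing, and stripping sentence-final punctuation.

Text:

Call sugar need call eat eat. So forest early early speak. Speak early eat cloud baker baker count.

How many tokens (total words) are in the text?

18

Tokens: call, sugar, need, call, eat, eat, so, forest, early, early, speak, speak, early, eat, cloud, baker, baker, count
N = 18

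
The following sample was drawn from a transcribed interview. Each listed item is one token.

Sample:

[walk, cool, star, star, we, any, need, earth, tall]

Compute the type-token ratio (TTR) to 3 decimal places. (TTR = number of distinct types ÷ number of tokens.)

N = 9 tokens, V = 8 types.
TTR = V / N = 8 / 9 = 0.889

0.889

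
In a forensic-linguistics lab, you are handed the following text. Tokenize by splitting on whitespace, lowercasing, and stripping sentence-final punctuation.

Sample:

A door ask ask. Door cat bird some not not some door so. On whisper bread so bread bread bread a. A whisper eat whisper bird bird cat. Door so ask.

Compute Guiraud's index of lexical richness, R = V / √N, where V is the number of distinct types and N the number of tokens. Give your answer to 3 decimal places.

2.155

N = 31, V = 12.
√N = 5.567764
R = 12 / 5.567764 = 2.155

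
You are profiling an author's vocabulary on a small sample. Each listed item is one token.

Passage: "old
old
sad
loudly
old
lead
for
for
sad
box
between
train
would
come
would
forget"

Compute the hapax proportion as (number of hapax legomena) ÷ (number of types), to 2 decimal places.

Frequencies: old:3, sad:2, for:2, would:2, loudly:1, lead:1, box:1, between:1, train:1, come:1, forget:1
Hapax count = 7; type count = 11.
Ratio = 7 / 11 = 0.64

0.64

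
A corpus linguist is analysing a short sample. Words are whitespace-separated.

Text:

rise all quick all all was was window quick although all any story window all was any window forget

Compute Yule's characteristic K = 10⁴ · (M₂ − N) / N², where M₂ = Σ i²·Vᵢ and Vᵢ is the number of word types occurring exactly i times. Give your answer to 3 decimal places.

997.230

Frequencies: all:5, was:3, window:3, quick:2, any:2, rise:1, although:1, story:1, forget:1
N = 19. Frequency spectrum: V_1=4, V_2=2, V_3=2, V_5=1
M₂ = 1²·4 + 2²·2 + 3²·2 + 5²·1 = 55
K = 10000 × (55 − 19) / 19² = 997.230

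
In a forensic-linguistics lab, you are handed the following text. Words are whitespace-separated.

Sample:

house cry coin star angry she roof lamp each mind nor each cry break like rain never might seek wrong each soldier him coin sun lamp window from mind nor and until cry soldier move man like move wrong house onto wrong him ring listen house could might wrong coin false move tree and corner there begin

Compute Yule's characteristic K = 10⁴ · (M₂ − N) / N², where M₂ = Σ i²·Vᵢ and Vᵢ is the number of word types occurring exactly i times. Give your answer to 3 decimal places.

178.516

Frequencies: wrong:4, house:3, cry:3, coin:3, each:3, move:3, lamp:2, mind:2, nor:2, like:2, might:2, soldier:2, him:2, and:2, star:1, angry:1, she:1, roof:1, break:1, rain:1, … (16 more, each freq 1)
N = 57. Frequency spectrum: V_1=22, V_2=8, V_3=5, V_4=1
M₂ = 1²·22 + 2²·8 + 3²·5 + 4²·1 = 115
K = 10000 × (115 − 57) / 57² = 178.516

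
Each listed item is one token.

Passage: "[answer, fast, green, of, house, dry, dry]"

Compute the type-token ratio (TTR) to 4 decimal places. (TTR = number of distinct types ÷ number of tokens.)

N = 7 tokens, V = 6 types.
TTR = V / N = 6 / 7 = 0.8571

0.8571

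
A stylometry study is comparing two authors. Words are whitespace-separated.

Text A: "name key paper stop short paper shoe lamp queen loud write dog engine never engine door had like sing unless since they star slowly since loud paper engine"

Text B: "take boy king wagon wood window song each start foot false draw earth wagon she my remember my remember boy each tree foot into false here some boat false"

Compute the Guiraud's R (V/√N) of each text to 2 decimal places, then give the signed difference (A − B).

0.26

A: V=22, N=28, R=4.16
B: V=21, N=29, R=3.90
Difference = 4.16 − 3.90 = 0.26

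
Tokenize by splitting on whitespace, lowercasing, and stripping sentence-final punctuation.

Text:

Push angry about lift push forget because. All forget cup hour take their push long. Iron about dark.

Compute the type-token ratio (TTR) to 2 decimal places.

0.78

N = 18 tokens, V = 14 types.
TTR = V / N = 14 / 18 = 0.78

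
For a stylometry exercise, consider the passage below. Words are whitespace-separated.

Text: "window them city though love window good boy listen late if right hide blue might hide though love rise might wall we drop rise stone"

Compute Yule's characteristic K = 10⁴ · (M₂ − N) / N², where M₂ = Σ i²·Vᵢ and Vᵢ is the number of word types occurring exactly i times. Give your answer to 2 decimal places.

192.00

Frequencies: window:2, though:2, love:2, hide:2, might:2, rise:2, them:1, city:1, good:1, boy:1, listen:1, late:1, if:1, right:1, blue:1, wall:1, we:1, drop:1, stone:1
N = 25. Frequency spectrum: V_1=13, V_2=6
M₂ = 1²·13 + 2²·6 = 37
K = 10000 × (37 − 25) / 25² = 192.00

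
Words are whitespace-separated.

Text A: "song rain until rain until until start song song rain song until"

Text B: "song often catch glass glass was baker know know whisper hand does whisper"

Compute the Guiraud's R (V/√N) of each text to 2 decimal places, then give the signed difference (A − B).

A: V=4, N=12, R=1.15
B: V=10, N=13, R=2.77
Difference = 1.15 − 2.77 = -1.62

-1.62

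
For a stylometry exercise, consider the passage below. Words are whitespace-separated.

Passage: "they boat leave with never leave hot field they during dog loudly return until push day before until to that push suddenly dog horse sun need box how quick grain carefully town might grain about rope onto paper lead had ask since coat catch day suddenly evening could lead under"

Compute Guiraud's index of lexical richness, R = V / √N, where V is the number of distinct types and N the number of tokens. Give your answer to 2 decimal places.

N = 50, V = 41.
√N = 7.071068
R = 41 / 7.071068 = 5.80

5.80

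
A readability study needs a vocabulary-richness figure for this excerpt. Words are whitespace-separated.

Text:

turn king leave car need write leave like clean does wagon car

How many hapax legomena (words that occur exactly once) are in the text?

Frequencies: leave:2, car:2, turn:1, king:1, need:1, write:1, like:1, clean:1, does:1, wagon:1
Hapax (freq=1): clean, does, king, like, need, turn, wagon, write

8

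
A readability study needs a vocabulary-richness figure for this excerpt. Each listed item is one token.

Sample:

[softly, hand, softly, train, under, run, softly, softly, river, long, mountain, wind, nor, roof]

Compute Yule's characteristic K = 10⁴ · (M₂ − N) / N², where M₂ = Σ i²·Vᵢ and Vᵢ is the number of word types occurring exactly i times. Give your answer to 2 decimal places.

612.24

Frequencies: softly:4, hand:1, train:1, under:1, run:1, river:1, long:1, mountain:1, wind:1, nor:1, roof:1
N = 14. Frequency spectrum: V_1=10, V_4=1
M₂ = 1²·10 + 4²·1 = 26
K = 10000 × (26 − 14) / 14² = 612.24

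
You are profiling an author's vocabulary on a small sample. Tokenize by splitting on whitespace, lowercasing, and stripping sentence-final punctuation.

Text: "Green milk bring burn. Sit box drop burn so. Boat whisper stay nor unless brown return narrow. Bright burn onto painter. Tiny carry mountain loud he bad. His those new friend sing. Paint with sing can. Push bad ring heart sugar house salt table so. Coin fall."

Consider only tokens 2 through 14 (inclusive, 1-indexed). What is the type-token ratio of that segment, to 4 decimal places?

0.9231

Segment tokens 2–14: milk, bring, burn, sit, box, drop, burn, so, boat, whisper, stay, nor, unless
Segment N = 13, segment V = 12.
TTR = 12 / 13 = 0.9231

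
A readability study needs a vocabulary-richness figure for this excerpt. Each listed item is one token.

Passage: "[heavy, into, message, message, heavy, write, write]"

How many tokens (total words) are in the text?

7

Tokens: heavy, into, message, message, heavy, write, write
N = 7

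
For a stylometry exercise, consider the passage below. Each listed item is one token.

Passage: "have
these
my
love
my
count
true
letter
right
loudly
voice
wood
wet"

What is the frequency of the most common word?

2

Frequencies: my:2, have:1, these:1, love:1, count:1, true:1, letter:1, right:1, loudly:1, voice:1, wood:1, wet:1
Most common: 'my' with frequency 2.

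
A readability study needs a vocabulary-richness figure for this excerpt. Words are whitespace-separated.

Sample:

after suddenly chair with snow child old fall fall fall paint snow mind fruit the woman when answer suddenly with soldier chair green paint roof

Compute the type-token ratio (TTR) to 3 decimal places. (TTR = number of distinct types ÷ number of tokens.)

N = 25 tokens, V = 18 types.
TTR = V / N = 18 / 25 = 0.720

0.720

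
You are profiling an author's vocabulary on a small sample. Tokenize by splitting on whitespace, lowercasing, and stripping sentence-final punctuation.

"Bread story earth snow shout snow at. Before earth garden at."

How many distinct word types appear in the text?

Distinct types: {at, before, bread, earth, garden, shout, snow, story}
V = 8

8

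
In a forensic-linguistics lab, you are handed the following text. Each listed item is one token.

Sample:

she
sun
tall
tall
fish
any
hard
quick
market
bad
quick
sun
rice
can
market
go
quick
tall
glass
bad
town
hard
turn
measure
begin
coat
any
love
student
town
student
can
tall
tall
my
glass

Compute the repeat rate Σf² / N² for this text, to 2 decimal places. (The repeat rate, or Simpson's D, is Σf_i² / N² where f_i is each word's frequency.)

Frequencies: tall:5, quick:3, sun:2, any:2, hard:2, market:2, bad:2, can:2, glass:2, town:2, student:2, she:1, fish:1, rice:1, go:1, turn:1, measure:1, begin:1, coat:1, love:1, … (1 more, each freq 1)
Σf² = 80; N² = 1296
Repeat rate = 80 / 1296 = 0.06

0.06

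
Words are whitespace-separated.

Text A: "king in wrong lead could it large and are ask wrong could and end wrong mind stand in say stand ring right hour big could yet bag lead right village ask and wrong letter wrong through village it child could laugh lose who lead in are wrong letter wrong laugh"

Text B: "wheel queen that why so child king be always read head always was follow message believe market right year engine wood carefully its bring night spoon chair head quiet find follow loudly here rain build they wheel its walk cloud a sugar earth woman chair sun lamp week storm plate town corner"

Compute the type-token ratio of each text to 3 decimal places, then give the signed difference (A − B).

TTR(A) = 27/50 = 0.540
TTR(B) = 46/52 = 0.885
Difference = 0.540 − 0.885 = -0.345

-0.345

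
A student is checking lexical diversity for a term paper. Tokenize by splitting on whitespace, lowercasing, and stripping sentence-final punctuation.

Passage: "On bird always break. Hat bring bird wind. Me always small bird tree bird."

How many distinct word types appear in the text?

10

Distinct types: {always, bird, break, bring, hat, me, on, small, tree, wind}
V = 10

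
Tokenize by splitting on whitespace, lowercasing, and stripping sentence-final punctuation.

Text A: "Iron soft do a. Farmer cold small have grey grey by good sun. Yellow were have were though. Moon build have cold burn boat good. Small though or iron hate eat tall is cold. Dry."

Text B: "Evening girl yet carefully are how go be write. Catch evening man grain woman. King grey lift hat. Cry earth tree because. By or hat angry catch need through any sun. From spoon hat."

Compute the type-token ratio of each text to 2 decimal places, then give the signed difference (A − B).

-0.17

TTR(A) = 25/35 = 0.71
TTR(B) = 30/34 = 0.88
Difference = 0.71 − 0.88 = -0.17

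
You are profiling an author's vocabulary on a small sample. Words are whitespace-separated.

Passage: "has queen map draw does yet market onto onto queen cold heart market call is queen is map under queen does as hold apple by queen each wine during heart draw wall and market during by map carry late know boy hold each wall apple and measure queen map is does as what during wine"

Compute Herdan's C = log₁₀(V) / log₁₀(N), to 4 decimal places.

N = 55, V = 28.
log₁₀(V) = 1.447158, log₁₀(N) = 1.740363
C = 1.447158 / 1.740363 = 0.8315

0.8315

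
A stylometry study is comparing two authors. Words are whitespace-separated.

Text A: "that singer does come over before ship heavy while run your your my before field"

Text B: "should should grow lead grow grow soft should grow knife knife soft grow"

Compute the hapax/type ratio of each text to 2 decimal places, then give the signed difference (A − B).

0.65

A: hapax=11, V=13, ratio=0.85
B: hapax=1, V=5, ratio=0.20
Difference = 0.85 − 0.20 = 0.65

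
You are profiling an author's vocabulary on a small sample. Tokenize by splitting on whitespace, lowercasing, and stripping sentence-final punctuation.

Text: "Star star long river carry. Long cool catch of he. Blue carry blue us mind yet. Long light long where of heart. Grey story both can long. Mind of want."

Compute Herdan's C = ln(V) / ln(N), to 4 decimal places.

N = 30, V = 20.
ln(V) = 2.995732, ln(N) = 3.401197
C = 2.995732 / 3.401197 = 0.8808

0.8808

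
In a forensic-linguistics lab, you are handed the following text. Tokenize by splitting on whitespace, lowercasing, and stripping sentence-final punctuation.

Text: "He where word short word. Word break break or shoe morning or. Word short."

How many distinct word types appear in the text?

Distinct types: {break, he, morning, or, shoe, short, where, word}
V = 8

8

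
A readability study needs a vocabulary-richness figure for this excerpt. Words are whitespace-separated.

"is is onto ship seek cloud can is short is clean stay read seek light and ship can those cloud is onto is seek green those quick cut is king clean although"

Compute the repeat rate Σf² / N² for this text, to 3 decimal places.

Frequencies: is:7, seek:3, onto:2, ship:2, cloud:2, can:2, clean:2, those:2, short:1, stay:1, read:1, light:1, and:1, green:1, quick:1, cut:1, king:1, although:1
Σf² = 92; N² = 1024
Repeat rate = 92 / 1024 = 0.090

0.090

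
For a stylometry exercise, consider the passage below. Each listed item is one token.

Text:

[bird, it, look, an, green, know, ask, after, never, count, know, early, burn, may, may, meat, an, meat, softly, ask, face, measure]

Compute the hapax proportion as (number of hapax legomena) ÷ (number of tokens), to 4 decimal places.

Frequencies: an:2, know:2, ask:2, may:2, meat:2, bird:1, it:1, look:1, green:1, after:1, never:1, count:1, early:1, burn:1, softly:1, face:1, measure:1
Hapax count = 12; token count = 22.
Ratio = 12 / 22 = 0.5455

0.5455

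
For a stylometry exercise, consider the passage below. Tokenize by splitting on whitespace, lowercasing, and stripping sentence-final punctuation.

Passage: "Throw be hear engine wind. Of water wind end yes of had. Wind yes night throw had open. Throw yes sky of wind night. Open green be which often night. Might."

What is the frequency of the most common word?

4

Frequencies: wind:4, throw:3, of:3, yes:3, night:3, be:2, had:2, open:2, hear:1, engine:1, water:1, end:1, sky:1, green:1, which:1, often:1, might:1
Most common: 'wind' with frequency 4.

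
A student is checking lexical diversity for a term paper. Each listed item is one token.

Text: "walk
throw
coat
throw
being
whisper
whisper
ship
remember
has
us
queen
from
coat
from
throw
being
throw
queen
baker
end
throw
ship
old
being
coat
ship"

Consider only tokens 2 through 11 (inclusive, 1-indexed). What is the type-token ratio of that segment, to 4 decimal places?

Segment tokens 2–11: throw, coat, throw, being, whisper, whisper, ship, remember, has, us
Segment N = 10, segment V = 8.
TTR = 8 / 10 = 0.8000

0.8000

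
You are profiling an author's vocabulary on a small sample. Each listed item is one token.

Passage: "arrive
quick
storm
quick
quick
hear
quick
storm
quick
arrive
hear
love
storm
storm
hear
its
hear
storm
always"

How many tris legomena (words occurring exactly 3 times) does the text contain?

0

Frequencies: quick:5, storm:5, hear:4, arrive:2, love:1, its:1, always:1
Words with frequency 3: (none)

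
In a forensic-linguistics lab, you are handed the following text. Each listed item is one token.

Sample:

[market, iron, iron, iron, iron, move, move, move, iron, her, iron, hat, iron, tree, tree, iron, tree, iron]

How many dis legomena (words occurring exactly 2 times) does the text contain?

Frequencies: iron:9, move:3, tree:3, market:1, her:1, hat:1
Words with frequency 2: (none)

0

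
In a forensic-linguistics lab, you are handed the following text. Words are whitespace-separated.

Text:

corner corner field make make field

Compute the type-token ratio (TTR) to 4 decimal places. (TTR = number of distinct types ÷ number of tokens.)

0.5000

N = 6 tokens, V = 3 types.
TTR = V / N = 3 / 6 = 0.5000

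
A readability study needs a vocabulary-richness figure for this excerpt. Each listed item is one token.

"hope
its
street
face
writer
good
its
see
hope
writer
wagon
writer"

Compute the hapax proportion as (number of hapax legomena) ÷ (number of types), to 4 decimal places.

Frequencies: writer:3, hope:2, its:2, street:1, face:1, good:1, see:1, wagon:1
Hapax count = 5; type count = 8.
Ratio = 5 / 8 = 0.6250

0.6250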